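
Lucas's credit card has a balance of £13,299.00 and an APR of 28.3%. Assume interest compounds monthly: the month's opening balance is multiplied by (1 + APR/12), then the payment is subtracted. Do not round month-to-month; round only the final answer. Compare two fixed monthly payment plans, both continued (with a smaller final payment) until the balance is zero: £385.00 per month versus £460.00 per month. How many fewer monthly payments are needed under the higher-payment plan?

23 fewer payments

Monthly rate r = 28.3%/12 = 2.35833% = 0.0235833.
At £385.00/mo: n = ⌈−ln(1 − rB₀/P)/ln(1+r)⌉ = 73 payments (last £118.97); total interest = total paid − £13,299.00 = £14,539.97.
At £460.00/mo: 50 payments (last £58.88); total interest £9,299.88.
Payments saved = 73 − 50 = 23.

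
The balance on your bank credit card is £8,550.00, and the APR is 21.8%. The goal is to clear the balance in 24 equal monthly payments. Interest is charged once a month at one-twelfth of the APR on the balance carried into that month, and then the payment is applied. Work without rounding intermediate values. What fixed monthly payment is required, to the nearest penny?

Monthly rate r = 21.8%/12 = 1.81667% = 0.0181667.
Level-payment amortization: P = B₀·r / (1 − (1+r)^(−n)) = 8550.00·0.0181667 / (1 − 1.01817^(−24)).
Denominator 1 − (1+r)^(−24) = 0.350847093.
P = 155.325 / 0.350847093 ≈ 442.71.

£442.71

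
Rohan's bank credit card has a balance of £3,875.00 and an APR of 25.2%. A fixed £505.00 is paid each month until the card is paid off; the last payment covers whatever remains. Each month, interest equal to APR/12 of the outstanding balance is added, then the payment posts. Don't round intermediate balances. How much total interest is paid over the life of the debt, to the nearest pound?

Monthly rate r = 25.2%/12 = 2.1% = 0.021.
Payoff takes n = ⌈−ln(1 − rB₀/P)/ln(1+r)⌉ = ⌈8.455⌉ = 9 payments; the last is £230.92.
Total paid = 8·£505.00 + £230.92 = £4,270.92.
Total interest = total paid − principal = £4,270.92 − £3,875.00 = £395.92.

£396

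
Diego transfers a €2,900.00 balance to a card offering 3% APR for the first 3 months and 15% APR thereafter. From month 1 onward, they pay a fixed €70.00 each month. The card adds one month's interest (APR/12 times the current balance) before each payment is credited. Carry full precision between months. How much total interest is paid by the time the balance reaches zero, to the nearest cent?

€1,040.14

Promo months 1–3 at r₀ = 3%/12 = 0.0025; months 4+ at r₁ = 15%/12 = 0.0125.
After month 3: iterate B ← B·(1+r₀) − €70.00 for 3 months → €2,711.28.
Then at r₁ with €70.00/mo: n₂ = −ln(1 − r₁·B/P)/ln(1+r₁) ≈ 53.29 → 54 more payments.
Total paid = 56·€70.00 + €20.14 = €3,940.14; interest = €3,940.14 − €2,900.00 = €1,040.14.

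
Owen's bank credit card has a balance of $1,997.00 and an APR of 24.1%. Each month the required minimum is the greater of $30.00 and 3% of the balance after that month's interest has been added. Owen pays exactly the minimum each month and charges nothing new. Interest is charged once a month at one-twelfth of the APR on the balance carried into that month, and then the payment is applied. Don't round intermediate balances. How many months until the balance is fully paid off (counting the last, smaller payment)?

121 months

Monthly rate r = 24.1%/12 = 2.00833% = 0.0200833.
While 3% of the post-interest balance exceeds $30.00, each month B ← (B·(1+r))·(1 − 0.03), i.e. B shrinks by the factor (1+r)·0.97 = 0.98948.
This holds for months 1–68. Entering month 69 the balance is $972.93; 3% of the post-interest balance is now below $30.00, so the flat $30.00 minimum applies from here.
From month 69 a fixed $30.00 at rate r clears $972.93 in 53 more payments. Total: 68 + 53 = 121 months.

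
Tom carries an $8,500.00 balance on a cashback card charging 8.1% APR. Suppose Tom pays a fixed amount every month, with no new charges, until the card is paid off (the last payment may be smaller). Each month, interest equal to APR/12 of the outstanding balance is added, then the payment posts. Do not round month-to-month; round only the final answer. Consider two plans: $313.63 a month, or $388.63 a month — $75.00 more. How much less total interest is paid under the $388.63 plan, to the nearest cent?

Monthly rate r = 8.1%/12 = 0.675% = 0.00675.
At $313.63/mo: n = ⌈−ln(1 − rB₀/P)/ln(1+r)⌉ = 31 payments (last $10.35); total interest = total paid − $8,500.00 = $919.25.
At $388.63/mo: 24 payments (last $289.72); total interest $728.21.
Interest saved = $919.25 − $728.21 = $191.04.

$191.04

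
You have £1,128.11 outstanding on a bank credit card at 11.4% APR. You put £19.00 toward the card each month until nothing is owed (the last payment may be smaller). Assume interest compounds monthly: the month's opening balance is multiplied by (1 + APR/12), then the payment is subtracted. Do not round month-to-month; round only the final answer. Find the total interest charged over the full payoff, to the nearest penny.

£540.26

Monthly rate r = 11.4%/12 = 0.95% = 0.0095.
Payoff takes n = ⌈−ln(1 − rB₀/P)/ln(1+r)⌉ = ⌈87.808⌉ = 88 payments; the last is £15.37.
Total paid = 87·£19.00 + £15.37 = £1,668.37.
Total interest = total paid − principal = £1,668.37 − £1,128.11 = £540.26.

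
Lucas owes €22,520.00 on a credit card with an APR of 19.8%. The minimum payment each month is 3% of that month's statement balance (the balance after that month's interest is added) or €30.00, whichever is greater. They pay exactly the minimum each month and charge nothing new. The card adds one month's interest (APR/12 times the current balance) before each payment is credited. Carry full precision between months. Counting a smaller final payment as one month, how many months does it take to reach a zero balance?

Monthly rate r = 19.8%/12 = 1.65% = 0.0165.
While 3% of the post-interest balance exceeds €30.00, each month B ← (B·(1+r))·(1 − 0.03), i.e. B shrinks by the factor (1+r)·0.97 = 0.986.
This holds for months 1–223. Entering month 224 the balance is €971.88; 3% of the post-interest balance is now below €30.00, so the flat €30.00 minimum applies from here.
From month 224 a fixed €30.00 at rate r clears €971.88 in 47 more payments. Total: 223 + 47 = 270 months.

270 months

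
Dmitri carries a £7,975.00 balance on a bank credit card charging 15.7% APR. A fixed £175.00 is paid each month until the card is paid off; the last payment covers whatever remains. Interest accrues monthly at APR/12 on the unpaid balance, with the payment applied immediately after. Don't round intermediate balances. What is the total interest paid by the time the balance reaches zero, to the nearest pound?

Monthly rate r = 15.7%/12 = 1.30833% = 0.0130833.
Payoff takes n = ⌈−ln(1 − rB₀/P)/ln(1+r)⌉ = ⌈69.770⌉ = 70 payments; the last is £134.90.
Total paid = 69·£175.00 + £134.90 = £12,209.90.
Total interest = total paid − principal = £12,209.90 − £7,975.00 = £4,234.90.

£4,235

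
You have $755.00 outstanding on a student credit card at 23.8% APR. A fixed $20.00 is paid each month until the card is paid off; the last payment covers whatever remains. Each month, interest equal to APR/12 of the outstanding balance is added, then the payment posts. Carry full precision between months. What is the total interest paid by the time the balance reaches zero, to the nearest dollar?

Monthly rate r = 23.8%/12 = 1.98333% = 0.0198333.
Payoff takes n = ⌈−ln(1 − rB₀/P)/ln(1+r)⌉ = ⌈70.326⌉ = 71 payments; the last is $6.56.
Total paid = 70·$20.00 + $6.56 = $1,406.56.
Total interest = total paid − principal = $1,406.56 − $755.00 = $651.56.

$652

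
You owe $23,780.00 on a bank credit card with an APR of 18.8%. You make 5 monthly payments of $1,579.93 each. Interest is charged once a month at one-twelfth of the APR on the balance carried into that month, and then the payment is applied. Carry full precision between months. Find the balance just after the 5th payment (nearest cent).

Monthly rate r = 18.8%/12 = 1.56667% = 0.0156667.
Each month: B ← B·(1+r) − $1,579.93.
Month 1: interest $372.55; balance after payment $22,572.62.
Month 2: interest $353.64; balance after payment $21,346.33.
Month 3: interest $334.43; balance after payment $20,100.83.
Month 4: interest $314.91; balance after payment $18,835.81.
Month 5: interest $295.09; balance after payment $17,550.97.

$17,550.97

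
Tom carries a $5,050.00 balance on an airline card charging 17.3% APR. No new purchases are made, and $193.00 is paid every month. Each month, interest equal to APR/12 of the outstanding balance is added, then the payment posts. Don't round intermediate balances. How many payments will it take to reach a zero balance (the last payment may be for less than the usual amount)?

Monthly rate r = 17.3%/12 = 1.44167% = 0.0144167.
Recurrence: B ← B·(1+r) − $193.00.
Month 1: interest $72.80; balance after payment $4,929.80.
Month 2: interest $71.07; balance after payment $4,807.88.
Closed form: n = −ln(1 − rB₀/P)/ln(1+r) = −ln(0.62278)/ln(1.01442) ≈ 33.085, so the balance reaches zero during payment 34.

34 months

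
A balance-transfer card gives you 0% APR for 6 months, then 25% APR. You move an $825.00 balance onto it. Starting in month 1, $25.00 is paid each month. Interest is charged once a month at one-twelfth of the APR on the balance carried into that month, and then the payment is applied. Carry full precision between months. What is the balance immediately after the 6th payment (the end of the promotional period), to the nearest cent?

Promo months 1–6 at r₀ = 0%/12 = 0; months 7+ at r₁ = 25%/12 = 0.0208333.
After month 6 (no interest yet): B = $825.00 − 6·$25.00 = $675.00.

$675.00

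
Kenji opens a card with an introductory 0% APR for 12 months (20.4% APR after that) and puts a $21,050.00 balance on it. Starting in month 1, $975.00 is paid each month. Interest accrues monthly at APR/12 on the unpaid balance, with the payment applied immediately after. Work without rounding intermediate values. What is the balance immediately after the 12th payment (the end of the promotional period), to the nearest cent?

Promo months 1–12 at r₀ = 0%/12 = 0; months 13+ at r₁ = 20.4%/12 = 0.017.
After month 12 (no interest yet): B = $21,050.00 − 12·$975.00 = $9,350.00.

$9,350.00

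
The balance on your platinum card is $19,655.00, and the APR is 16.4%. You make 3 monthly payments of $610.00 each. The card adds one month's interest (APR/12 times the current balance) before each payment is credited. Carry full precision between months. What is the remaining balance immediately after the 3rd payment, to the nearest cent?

$18,616.79

Monthly rate r = 16.4%/12 = 1.36667% = 0.0136667.
Each month: B ← B·(1+r) − $610.00.
Month 1: interest $268.62; balance after payment $19,313.62.
Month 2: interest $263.95; balance after payment $18,967.57.
Month 3: interest $259.22; balance after payment $18,616.79.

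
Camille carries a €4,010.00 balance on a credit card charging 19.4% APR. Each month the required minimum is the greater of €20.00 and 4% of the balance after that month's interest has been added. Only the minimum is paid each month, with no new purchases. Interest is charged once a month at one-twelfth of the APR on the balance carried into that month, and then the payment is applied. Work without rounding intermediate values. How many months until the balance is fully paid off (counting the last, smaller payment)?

Monthly rate r = 19.4%/12 = 1.61667% = 0.0161667.
While 4% of the post-interest balance exceeds €20.00, each month B ← (B·(1+r))·(1 − 0.04), i.e. B shrinks by the factor (1+r)·0.96 = 0.97552.
This holds for months 1–85. Entering month 86 the balance is €487.77; 4% of the post-interest balance is now below €20.00, so the flat €20.00 minimum applies from here.
From month 86 a fixed €20.00 at rate r clears €487.77 in 32 more payments. Total: 85 + 32 = 117 months.

117 months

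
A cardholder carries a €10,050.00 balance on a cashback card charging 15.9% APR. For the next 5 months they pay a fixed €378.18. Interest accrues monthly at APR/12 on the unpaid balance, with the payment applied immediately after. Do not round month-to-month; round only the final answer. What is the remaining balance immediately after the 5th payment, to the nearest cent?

€8,792.01

Monthly rate r = 15.9%/12 = 1.325% = 0.01325.
Each month: B ← B·(1+r) − €378.18.
Month 1: interest €133.16; balance after payment €9,804.98.
Month 2: interest €129.92; balance after payment €9,556.72.
Month 3: interest €126.63; balance after payment €9,305.17.
Month 4: interest €123.29; balance after payment €9,050.28.
Month 5: interest €119.92; balance after payment €8,792.01.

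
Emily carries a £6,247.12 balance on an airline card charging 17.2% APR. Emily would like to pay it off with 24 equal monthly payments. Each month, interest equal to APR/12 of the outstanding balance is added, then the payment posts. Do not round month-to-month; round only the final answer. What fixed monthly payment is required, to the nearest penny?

Monthly rate r = 17.2%/12 = 1.43333% = 0.0143333.
Level-payment amortization: P = B₀·r / (1 − (1+r)^(−n)) = 6247.12·0.0143333 / (1 − 1.01433^(−24)).
Denominator 1 − (1+r)^(−24) = 0.289337733.
P = 89.5421 / 0.289337733 ≈ 309.47.

£309.47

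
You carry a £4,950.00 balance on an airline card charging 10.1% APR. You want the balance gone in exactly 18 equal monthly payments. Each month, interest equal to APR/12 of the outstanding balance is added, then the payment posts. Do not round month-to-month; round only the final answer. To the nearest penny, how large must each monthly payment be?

Monthly rate r = 10.1%/12 = 0.841667% = 0.00841667.
Level-payment amortization: P = B₀·r / (1 − (1+r)^(−n)) = 4950.00·0.00841667 / (1 − 1.00842^(−18)).
Denominator 1 − (1+r)^(−18) = 0.140037068.
P = 41.6625 / 0.140037068 ≈ 297.51.

£297.51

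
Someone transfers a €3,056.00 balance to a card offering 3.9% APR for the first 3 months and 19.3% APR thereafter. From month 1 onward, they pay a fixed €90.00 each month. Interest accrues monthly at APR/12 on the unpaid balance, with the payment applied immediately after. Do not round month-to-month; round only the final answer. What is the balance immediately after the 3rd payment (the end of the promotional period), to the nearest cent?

€2,815.01

Promo months 1–3 at r₀ = 3.9%/12 = 0.00325; months 4+ at r₁ = 19.3%/12 = 0.0160833.
After month 3: iterate B ← B·(1+r₀) − €90.00 for 3 months → €2,815.01.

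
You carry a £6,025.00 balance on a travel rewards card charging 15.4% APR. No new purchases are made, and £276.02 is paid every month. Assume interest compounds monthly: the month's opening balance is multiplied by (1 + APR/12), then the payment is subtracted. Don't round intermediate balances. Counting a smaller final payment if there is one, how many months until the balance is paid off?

Monthly rate r = 15.4%/12 = 1.28333% = 0.0128333.
Recurrence: B ← B·(1+r) − £276.02.
Month 1: interest £77.32; balance after payment £5,826.30.
Month 2: interest £74.77; balance after payment £5,625.05.
Closed form: n = −ln(1 − rB₀/P)/ln(1+r) = −ln(0.71987)/ln(1.01283) ≈ 25.776, so the balance reaches zero during payment 26.

26 payments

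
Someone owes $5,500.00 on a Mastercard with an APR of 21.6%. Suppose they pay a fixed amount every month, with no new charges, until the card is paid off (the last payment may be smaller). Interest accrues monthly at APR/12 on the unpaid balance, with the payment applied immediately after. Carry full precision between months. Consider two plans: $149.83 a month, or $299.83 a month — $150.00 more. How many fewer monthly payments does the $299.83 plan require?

38 fewer payments

Monthly rate r = 21.6%/12 = 1.8% = 0.018.
At $149.83/mo: n = ⌈−ln(1 − rB₀/P)/ln(1+r)⌉ = 61 payments (last $89.51); total interest = total paid − $5,500.00 = $3,579.31.
At $299.83/mo: 23 payments (last $139.80); total interest $1,236.06.
Payments saved = 61 − 23 = 38.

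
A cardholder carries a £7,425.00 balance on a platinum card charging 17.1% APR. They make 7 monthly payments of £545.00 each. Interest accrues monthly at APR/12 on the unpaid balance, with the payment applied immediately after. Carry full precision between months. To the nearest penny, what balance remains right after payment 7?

£4,216.05

Monthly rate r = 17.1%/12 = 1.425% = 0.01425.
Each month: B ← B·(1+r) − £545.00.
Month 1: interest £105.81; balance after payment £6,985.81.
Month 2: interest £99.55; balance after payment £6,540.35.
Month 3: interest £93.20; balance after payment £6,088.55.
Month 4: interest £86.76; balance after payment £5,630.32.
Month 5: interest £80.23; balance after payment £5,165.55.
Month 6: interest £73.61; balance after payment £4,694.16.
Month 7: interest £66.89; balance after payment £4,216.05.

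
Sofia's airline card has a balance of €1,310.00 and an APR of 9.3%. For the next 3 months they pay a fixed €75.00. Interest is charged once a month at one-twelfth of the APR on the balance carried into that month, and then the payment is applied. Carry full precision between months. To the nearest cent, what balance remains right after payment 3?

€1,113.95

Monthly rate r = 9.3%/12 = 0.775% = 0.00775.
Each month: B ← B·(1+r) − €75.00.
Month 1: interest €10.15; balance after payment €1,245.15.
Month 2: interest €9.65; balance after payment €1,179.80.
Month 3: interest €9.14; balance after payment €1,113.95.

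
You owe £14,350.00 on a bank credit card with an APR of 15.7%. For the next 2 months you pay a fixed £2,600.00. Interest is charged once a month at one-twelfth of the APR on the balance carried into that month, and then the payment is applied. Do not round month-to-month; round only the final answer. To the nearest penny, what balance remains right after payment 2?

£9,493.93

Monthly rate r = 15.7%/12 = 1.30833% = 0.0130833.
Each month: B ← B·(1+r) − £2,600.00.
Month 1: interest £187.75; balance after payment £11,937.75.
Month 2: interest £156.19; balance after payment £9,493.93.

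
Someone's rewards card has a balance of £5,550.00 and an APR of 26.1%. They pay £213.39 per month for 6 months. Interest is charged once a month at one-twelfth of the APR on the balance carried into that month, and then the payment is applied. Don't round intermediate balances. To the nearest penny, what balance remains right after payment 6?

£4,962.81

Monthly rate r = 26.1%/12 = 2.175% = 0.02175.
Each month: B ← B·(1+r) − £213.39.
Month 1: interest £120.71; balance after payment £5,457.32.
Month 2: interest £118.70; balance after payment £5,362.63.
Month 3: interest £116.64; balance after payment £5,265.88.
Month 4: interest £114.53; balance after payment £5,167.02.
Month 5: interest £112.38; balance after payment £5,066.01.
Month 6: interest £110.19; balance after payment £4,962.81.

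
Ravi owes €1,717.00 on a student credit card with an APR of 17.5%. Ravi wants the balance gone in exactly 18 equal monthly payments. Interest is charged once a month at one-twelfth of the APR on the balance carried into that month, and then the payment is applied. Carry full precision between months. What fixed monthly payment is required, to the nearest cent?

€109.15

Monthly rate r = 17.5%/12 = 1.45833% = 0.0145833.
Level-payment amortization: P = B₀·r / (1 − (1+r)^(−n)) = 1717.00·0.0145833 / (1 − 1.01458^(−18)).
Denominator 1 − (1+r)^(−18) = 0.229414255.
P = 25.0396 / 0.229414255 ≈ 109.15.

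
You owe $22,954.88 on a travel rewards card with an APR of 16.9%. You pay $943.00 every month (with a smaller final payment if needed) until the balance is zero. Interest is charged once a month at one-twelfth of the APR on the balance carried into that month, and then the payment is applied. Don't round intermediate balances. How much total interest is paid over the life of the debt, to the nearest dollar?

$5,352

Monthly rate r = 16.9%/12 = 1.40833% = 0.0140833.
Payoff takes n = ⌈−ln(1 − rB₀/P)/ln(1+r)⌉ = ⌈30.018⌉ = 31 payments; the last is $16.83.
Total paid = 30·$943.00 + $16.83 = $28,306.83.
Total interest = total paid − principal = $28,306.83 − $22,954.88 = $5,351.95.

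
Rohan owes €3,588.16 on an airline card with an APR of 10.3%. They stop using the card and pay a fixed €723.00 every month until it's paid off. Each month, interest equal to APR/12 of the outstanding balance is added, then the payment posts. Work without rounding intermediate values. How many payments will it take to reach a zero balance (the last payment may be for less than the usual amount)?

Monthly rate r = 10.3%/12 = 0.858333% = 0.00858333.
Recurrence: B ← B·(1+r) − €723.00.
Month 1: interest €30.80; balance after payment €2,895.96.
Month 2: interest €24.86; balance after payment €2,197.82.
Month 3: interest €18.86; balance after payment €1,493.68.
Month 4: interest €12.82; balance after payment €783.50.
Month 5: interest €6.73; balance after payment €67.23.
Month 6: interest €0.58; balance after payment €0.00.

6 months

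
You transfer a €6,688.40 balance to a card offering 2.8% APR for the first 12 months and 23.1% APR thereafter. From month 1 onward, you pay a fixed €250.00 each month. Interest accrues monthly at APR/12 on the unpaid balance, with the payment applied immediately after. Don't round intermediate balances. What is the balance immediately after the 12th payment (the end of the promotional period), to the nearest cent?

Promo months 1–12 at r₀ = 2.8%/12 = 0.00233333; months 13+ at r₁ = 23.1%/12 = 0.01925.
After month 12: iterate B ← B·(1+r₀) − €250.00 for 12 months → €3,839.30.

€3,839.30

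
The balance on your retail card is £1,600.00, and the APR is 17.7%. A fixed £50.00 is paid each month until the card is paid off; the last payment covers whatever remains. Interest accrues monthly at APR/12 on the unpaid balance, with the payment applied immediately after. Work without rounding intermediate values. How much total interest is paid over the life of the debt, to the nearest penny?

Monthly rate r = 17.7%/12 = 1.475% = 0.01475.
Payoff takes n = ⌈−ln(1 − rB₀/P)/ln(1+r)⌉ = ⌈43.617⌉ = 44 payments; the last is £30.96.
Total paid = 43·£50.00 + £30.96 = £2,180.96.
Total interest = total paid − principal = £2,180.96 − £1,600.00 = £580.96.

£580.96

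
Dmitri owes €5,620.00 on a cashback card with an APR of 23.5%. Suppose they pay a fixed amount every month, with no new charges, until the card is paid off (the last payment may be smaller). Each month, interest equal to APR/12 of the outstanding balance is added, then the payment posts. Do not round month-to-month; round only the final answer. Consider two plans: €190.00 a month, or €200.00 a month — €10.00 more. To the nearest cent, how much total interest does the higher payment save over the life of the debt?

Monthly rate r = 23.5%/12 = 1.95833% = 0.0195833.
At €190.00/mo: n = ⌈−ln(1 − rB₀/P)/ln(1+r)⌉ = 45 payments (last €121.80); total interest = total paid − €5,620.00 = €2,861.80.
At €200.00/mo: 42 payments (last €41.57); total interest €2,621.57.
Interest saved = €2,861.80 − €2,621.57 = €240.23.

€240.23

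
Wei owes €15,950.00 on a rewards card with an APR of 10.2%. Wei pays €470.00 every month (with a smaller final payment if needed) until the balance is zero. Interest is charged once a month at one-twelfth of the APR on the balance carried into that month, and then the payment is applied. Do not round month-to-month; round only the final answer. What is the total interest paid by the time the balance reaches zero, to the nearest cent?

€2,947.89

Monthly rate r = 10.2%/12 = 0.85% = 0.0085.
Payoff takes n = ⌈−ln(1 − rB₀/P)/ln(1+r)⌉ = ⌈40.208⌉ = 41 payments; the last is €97.89.
Total paid = 40·€470.00 + €97.89 = €18,897.89.
Total interest = total paid − principal = €18,897.89 − €15,950.00 = €2,947.89.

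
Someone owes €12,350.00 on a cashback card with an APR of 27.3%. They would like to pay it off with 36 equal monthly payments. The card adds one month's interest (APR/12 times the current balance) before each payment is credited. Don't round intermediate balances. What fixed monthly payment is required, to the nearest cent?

€506.18

Monthly rate r = 27.3%/12 = 2.275% = 0.02275.
Level-payment amortization: P = B₀·r / (1 − (1+r)^(−n)) = 12350.00·0.02275 / (1 − 1.02275^(−36)).
Denominator 1 − (1+r)^(−36) = 0.555063099.
P = 280.962 / 0.555063099 ≈ 506.18.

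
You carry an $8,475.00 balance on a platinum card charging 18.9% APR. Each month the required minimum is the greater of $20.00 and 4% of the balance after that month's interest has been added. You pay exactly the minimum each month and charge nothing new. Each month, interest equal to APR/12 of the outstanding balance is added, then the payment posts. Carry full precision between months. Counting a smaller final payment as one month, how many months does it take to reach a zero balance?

145 months

Monthly rate r = 18.9%/12 = 1.575% = 0.01575.
While 4% of the post-interest balance exceeds $20.00, each month B ← (B·(1+r))·(1 − 0.04), i.e. B shrinks by the factor (1+r)·0.96 = 0.97512.
This holds for months 1–113. Entering month 114 the balance is $491.70; 4% of the post-interest balance is now below $20.00, so the flat $20.00 minimum applies from here.
From month 114 a fixed $20.00 at rate r clears $491.70 in 32 more payments. Total: 113 + 32 = 145 months.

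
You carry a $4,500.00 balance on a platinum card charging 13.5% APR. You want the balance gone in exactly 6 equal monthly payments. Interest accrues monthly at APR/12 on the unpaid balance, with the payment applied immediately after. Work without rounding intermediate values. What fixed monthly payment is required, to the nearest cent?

$779.81

Monthly rate r = 13.5%/12 = 1.125% = 0.01125.
Level-payment amortization: P = B₀·r / (1 − (1+r)^(−n)) = 4500.00·0.01125 / (1 − 1.01125^(−6)).
Denominator 1 − (1+r)^(−6) = 0.0649199481.
P = 50.625 / 0.0649199481 ≈ 779.81.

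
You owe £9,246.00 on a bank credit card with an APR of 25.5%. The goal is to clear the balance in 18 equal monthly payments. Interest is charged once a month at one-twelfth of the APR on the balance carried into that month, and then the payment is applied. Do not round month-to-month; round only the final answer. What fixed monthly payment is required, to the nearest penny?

Monthly rate r = 25.5%/12 = 2.125% = 0.02125.
Level-payment amortization: P = B₀·r / (1 − (1+r)^(−n)) = 9246.00·0.02125 / (1 − 1.02125^(−18)).
Denominator 1 − (1+r)^(−18) = 0.315106967.
P = 196.478 / 0.315106967 ≈ 623.53.

£623.53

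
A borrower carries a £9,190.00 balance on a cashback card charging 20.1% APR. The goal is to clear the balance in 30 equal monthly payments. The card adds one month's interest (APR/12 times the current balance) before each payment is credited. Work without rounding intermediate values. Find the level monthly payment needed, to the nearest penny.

Monthly rate r = 20.1%/12 = 1.675% = 0.01675.
Level-payment amortization: P = B₀·r / (1 − (1+r)^(−n)) = 9190.00·0.01675 / (1 − 1.01675^(−30)).
Denominator 1 − (1+r)^(−30) = 0.392460432.
P = 153.933 / 0.392460432 ≈ 392.22.

£392.22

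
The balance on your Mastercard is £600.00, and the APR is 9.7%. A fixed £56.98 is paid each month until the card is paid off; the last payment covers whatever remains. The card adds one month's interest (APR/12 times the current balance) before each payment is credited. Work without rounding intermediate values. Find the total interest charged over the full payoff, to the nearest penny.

Monthly rate r = 9.7%/12 = 0.808333% = 0.00808333.
Payoff takes n = ⌈−ln(1 − rB₀/P)/ln(1+r)⌉ = ⌈11.050⌉ = 12 payments; the last is £2.85.
Total paid = 11·£56.98 + £2.85 = £629.63.
Total interest = total paid − principal = £629.63 − £600.00 = £29.63.

£29.63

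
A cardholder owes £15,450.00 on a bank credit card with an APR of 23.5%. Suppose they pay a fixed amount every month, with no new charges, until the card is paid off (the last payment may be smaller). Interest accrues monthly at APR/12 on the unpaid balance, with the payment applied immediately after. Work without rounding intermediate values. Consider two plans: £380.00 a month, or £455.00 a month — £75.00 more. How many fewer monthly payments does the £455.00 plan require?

26 fewer payments

Monthly rate r = 23.5%/12 = 1.95833% = 0.0195833.
At £380.00/mo: n = ⌈−ln(1 − rB₀/P)/ln(1+r)⌉ = 83 payments (last £7.68); total interest = total paid − £15,450.00 = £15,717.68.
At £455.00/mo: 57 payments (last £176.44); total interest £10,206.44.
Payments saved = 83 − 57 = 26.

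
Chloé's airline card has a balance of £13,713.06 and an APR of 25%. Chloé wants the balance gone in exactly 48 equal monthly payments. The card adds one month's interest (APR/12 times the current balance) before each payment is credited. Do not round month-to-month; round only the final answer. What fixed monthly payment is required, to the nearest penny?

£454.69

Monthly rate r = 25%/12 = 2.08333% = 0.0208333.
Level-payment amortization: P = B₀·r / (1 − (1+r)^(−n)) = 13713.06·0.0208333 / (1 − 1.02083^(−48)).
Denominator 1 − (1+r)^(−48) = 0.628321403.
P = 285.689 / 0.628321403 ≈ 454.69.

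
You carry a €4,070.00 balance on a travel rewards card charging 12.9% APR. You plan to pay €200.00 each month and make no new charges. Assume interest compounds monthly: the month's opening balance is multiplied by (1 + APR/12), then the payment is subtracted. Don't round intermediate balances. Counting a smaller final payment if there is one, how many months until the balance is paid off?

24 months

Monthly rate r = 12.9%/12 = 1.075% = 0.01075.
Recurrence: B ← B·(1+r) − €200.00.
Month 1: interest €43.75; balance after payment €3,913.75.
Month 2: interest €42.07; balance after payment €3,755.83.
Closed form: n = −ln(1 − rB₀/P)/ln(1+r) = −ln(0.78124)/ln(1.01075) ≈ 23.088, so the balance reaches zero during payment 24.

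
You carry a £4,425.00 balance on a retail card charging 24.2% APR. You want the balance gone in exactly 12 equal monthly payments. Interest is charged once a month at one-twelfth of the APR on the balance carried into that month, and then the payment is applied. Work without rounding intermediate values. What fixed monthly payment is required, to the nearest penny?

£418.85

Monthly rate r = 24.2%/12 = 2.01667% = 0.0201667.
Level-payment amortization: P = B₀·r / (1 − (1+r)^(−n)) = 4425.00·0.0201667 / (1 − 1.02017^(−12)).
Denominator 1 − (1+r)^(−12) = 0.213051249.
P = 89.2375 / 0.213051249 ≈ 418.85.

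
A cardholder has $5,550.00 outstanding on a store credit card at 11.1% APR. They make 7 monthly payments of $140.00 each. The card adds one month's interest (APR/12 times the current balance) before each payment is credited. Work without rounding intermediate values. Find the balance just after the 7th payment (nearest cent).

$4,911.87

Monthly rate r = 11.1%/12 = 0.925% = 0.00925.
Each month: B ← B·(1+r) − $140.00.
Month 1: interest $51.34; balance after payment $5,461.34.
Month 2: interest $50.52; balance after payment $5,371.85.
Month 3: interest $49.69; balance after payment $5,281.54.
Month 4: interest $48.85; balance after payment $5,190.40.
Month 5: interest $48.01; balance after payment $5,098.41.
Month 6: interest $47.16; balance after payment $5,005.57.
Month 7: interest $46.30; balance after payment $4,911.87.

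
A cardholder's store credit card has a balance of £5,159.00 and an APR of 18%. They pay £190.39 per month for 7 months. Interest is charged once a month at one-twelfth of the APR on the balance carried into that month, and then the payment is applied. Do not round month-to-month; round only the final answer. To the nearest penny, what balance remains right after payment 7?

£4,331.47

Monthly rate r = 18%/12 = 1.5% = 0.015.
Each month: B ← B·(1+r) − £190.39.
Month 1: interest £77.38; balance after payment £5,045.99.
Month 2: interest £75.69; balance after payment £4,931.29.
Month 3: interest £73.97; balance after payment £4,814.87.
Month 4: interest £72.22; balance after payment £4,696.71.
Month 5: interest £70.45; balance after payment £4,576.77.
Month 6: interest £68.65; balance after payment £4,455.03.
Month 7: interest £66.83; balance after payment £4,331.47.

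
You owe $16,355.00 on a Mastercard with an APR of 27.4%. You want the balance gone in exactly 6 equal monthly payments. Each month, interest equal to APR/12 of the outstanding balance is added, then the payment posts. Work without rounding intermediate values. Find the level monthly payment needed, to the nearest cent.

Monthly rate r = 27.4%/12 = 2.28333% = 0.0228333.
Level-payment amortization: P = B₀·r / (1 − (1+r)^(−n)) = 16355.00·0.0228333 / (1 − 1.02283^(−6)).
Denominator 1 − (1+r)^(−6) = 0.126685316.
P = 373.439 / 0.126685316 ≈ 2947.77.

$2,947.77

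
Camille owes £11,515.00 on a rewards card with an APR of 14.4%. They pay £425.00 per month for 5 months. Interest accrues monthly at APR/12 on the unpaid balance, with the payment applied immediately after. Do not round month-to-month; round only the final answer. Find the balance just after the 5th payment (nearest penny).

Monthly rate r = 14.4%/12 = 1.2% = 0.012.
Each month: B ← B·(1+r) − £425.00.
Month 1: interest £138.18; balance after payment £11,228.18.
Month 2: interest £134.74; balance after payment £10,937.92.
Month 3: interest £131.26; balance after payment £10,644.17.
Month 4: interest £127.73; balance after payment £10,346.90.
Month 5: interest £124.16; balance after payment £10,046.07.

£10,046.07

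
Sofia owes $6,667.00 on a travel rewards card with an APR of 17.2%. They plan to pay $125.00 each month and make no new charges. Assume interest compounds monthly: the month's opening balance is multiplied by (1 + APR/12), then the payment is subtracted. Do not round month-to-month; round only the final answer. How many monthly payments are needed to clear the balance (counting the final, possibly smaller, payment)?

Monthly rate r = 17.2%/12 = 1.43333% = 0.0143333.
Recurrence: B ← B·(1+r) − $125.00.
Month 1: interest $95.56; balance after payment $6,637.56.
Month 2: interest $95.14; balance after payment $6,607.70.
Closed form: n = −ln(1 − rB₀/P)/ln(1+r) = −ln(0.23552)/ln(1.01433) ≈ 101.603, so the balance reaches zero during payment 102.

102 payments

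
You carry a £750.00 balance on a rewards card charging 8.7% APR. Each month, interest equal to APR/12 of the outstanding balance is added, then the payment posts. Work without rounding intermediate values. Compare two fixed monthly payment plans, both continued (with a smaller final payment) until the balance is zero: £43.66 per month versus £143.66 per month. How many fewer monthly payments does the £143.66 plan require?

13 fewer payments

Monthly rate r = 8.7%/12 = 0.725% = 0.00725.
At £43.66/mo: n = ⌈−ln(1 − rB₀/P)/ln(1+r)⌉ = 19 payments (last £18.04); total interest = total paid − £750.00 = £53.92.
At £143.66/mo: 6 payments (last £49.15); total interest £17.45.
Payments saved = 19 − 6 = 13.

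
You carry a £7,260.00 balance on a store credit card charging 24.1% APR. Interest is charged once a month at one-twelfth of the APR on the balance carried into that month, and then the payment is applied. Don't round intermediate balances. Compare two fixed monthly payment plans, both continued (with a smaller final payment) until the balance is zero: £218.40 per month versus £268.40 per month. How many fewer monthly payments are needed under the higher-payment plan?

Monthly rate r = 24.1%/12 = 2.00833% = 0.0200833.
At £218.40/mo: n = ⌈−ln(1 − rB₀/P)/ln(1+r)⌉ = 56 payments (last £86.13); total interest = total paid − £7,260.00 = £4,838.13.
At £268.40/mo: 40 payments (last £110.03); total interest £3,317.63.
Payments saved = 56 − 40 = 16.

16 fewer payments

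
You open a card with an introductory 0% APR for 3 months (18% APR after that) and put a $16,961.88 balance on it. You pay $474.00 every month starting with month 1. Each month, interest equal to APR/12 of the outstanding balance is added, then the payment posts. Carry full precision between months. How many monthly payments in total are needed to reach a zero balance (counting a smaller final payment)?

49 months

Promo months 1–3 at r₀ = 0%/12 = 0; months 4+ at r₁ = 18%/12 = 0.015.
After month 3 (no interest yet): B = $16,961.88 − 3·$474.00 = $15,539.88.
Then at r₁ with $474.00/mo: n₂ = −ln(1 − r₁·B/P)/ln(1+r₁) ≈ 45.46 → 46 more payments.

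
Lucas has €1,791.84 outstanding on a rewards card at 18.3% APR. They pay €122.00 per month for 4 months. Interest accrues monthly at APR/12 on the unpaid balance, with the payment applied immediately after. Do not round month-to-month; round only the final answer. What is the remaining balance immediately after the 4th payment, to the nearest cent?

Monthly rate r = 18.3%/12 = 1.525% = 0.01525.
Each month: B ← B·(1+r) − €122.00.
Month 1: interest €27.33; balance after payment €1,697.17.
Month 2: interest €25.88; balance after payment €1,601.05.
Month 3: interest €24.42; balance after payment €1,503.46.
Month 4: interest €22.93; balance after payment €1,404.39.

€1,404.39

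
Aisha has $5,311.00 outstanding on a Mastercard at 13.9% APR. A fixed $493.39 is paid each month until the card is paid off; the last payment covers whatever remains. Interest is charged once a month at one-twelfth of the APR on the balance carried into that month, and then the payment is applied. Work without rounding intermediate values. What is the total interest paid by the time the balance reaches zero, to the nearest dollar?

Monthly rate r = 13.9%/12 = 1.15833% = 0.0115833.
Payoff takes n = ⌈−ln(1 − rB₀/P)/ln(1+r)⌉ = ⌈11.563⌉ = 12 payments; the last is $278.69.
Total paid = 11·$493.39 + $278.69 = $5,705.98.
Total interest = total paid − principal = $5,705.98 − $5,311.00 = $394.98.

$395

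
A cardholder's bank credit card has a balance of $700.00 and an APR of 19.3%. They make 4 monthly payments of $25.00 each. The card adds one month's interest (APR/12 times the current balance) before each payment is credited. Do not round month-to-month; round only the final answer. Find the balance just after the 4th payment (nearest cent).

$643.69

Monthly rate r = 19.3%/12 = 1.60833% = 0.0160833.
Each month: B ← B·(1+r) − $25.00.
Month 1: interest $11.26; balance after payment $686.26.
Month 2: interest $11.04; balance after payment $672.30.
Month 3: interest $10.81; balance after payment $658.11.
Month 4: interest $10.58; balance after payment $643.69.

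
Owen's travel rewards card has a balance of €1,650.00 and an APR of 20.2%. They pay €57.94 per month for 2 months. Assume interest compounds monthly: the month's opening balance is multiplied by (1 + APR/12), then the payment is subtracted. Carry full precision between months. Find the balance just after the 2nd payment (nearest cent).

€1,589.16

Monthly rate r = 20.2%/12 = 1.68333% = 0.0168333.
Each month: B ← B·(1+r) − €57.94.
Month 1: interest €27.77; balance after payment €1,619.84.
Month 2: interest €27.27; balance after payment €1,589.16.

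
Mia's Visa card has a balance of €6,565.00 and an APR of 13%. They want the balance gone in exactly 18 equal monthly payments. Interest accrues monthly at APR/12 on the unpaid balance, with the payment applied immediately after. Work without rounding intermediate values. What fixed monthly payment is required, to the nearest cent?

€403.40

Monthly rate r = 13%/12 = 1.08333% = 0.0108333.
Level-payment amortization: P = B₀·r / (1 − (1+r)^(−n)) = 6565.00·0.0108333 / (1 − 1.01083^(−18)).
Denominator 1 − (1+r)^(−18) = 0.176301997.
P = 71.1208 / 0.176301997 ≈ 403.40.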